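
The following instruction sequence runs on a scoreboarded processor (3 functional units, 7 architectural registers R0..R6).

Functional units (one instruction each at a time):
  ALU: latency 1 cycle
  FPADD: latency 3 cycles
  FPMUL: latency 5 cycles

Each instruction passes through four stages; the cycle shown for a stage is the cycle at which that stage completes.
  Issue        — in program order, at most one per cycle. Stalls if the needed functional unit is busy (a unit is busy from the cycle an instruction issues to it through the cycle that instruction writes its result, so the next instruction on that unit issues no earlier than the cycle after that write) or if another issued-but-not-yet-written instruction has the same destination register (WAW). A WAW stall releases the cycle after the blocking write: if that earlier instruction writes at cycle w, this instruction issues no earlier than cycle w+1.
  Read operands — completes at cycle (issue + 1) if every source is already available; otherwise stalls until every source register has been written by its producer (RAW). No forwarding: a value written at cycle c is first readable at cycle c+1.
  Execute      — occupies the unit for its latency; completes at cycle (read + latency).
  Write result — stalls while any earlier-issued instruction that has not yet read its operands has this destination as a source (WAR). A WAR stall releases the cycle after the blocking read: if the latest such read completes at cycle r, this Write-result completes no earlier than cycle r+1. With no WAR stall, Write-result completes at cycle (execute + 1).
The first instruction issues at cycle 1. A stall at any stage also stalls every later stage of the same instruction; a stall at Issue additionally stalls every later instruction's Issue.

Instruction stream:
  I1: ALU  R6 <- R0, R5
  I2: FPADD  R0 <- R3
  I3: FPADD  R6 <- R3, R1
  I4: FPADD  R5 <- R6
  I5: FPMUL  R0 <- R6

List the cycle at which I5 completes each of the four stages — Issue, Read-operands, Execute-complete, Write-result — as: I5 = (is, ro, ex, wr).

I5 = (15, 16, 21, 22)

c1: I1 issues→ALU
c2: I1 reads, I2 issues→FPADD
c3: I1 exec-done, I2 reads
c4: I1 writes R6
c6: I2 exec-done
c7: I2 writes R0
c8: I3 issues→FPADD
c9: I3 reads
c12: I3 exec-done
c13: I3 writes R6
c14: I4 issues→FPADD
c15: I4 reads, I5 issues→FPMUL
c16: I5 reads
c18: I4 exec-done
c19: I4 writes R5
c21: I5 exec-done
c22: I5 writes R0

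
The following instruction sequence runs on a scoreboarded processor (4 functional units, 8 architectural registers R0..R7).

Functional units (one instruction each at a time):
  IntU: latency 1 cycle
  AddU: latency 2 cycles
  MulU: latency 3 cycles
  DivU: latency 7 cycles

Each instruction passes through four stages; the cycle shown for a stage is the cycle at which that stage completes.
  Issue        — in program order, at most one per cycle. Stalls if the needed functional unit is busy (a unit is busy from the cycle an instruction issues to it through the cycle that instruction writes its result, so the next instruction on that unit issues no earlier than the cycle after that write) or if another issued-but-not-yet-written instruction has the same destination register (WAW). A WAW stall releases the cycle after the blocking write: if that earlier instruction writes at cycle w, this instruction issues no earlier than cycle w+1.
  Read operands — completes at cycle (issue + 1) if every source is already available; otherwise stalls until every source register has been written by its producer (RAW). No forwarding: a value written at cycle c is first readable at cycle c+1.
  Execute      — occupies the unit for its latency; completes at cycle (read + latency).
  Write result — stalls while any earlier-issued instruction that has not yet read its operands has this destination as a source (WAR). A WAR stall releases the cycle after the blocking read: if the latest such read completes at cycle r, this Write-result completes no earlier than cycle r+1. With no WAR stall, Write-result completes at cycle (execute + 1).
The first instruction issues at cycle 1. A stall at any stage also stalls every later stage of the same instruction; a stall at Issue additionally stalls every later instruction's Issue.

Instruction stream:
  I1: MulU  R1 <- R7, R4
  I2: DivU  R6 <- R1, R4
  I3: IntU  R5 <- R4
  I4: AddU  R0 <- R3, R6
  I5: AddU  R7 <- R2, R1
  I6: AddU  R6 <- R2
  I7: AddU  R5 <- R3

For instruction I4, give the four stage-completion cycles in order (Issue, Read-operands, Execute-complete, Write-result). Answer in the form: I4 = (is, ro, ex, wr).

I4 = (4, 16, 18, 19)

c1: I1→MulU
c2: I1 RO · I2→DivU
c3: I3→IntU
c4: I3 RO · I4→AddU
c5: I1 EX · I3 EX
c6: I1 WR R1 · I3 WR R5
c7: I2 RO
c14: I2 EX
c15: I2 WR R6
c16: I4 RO
c18: I4 EX
c19: I4 WR R0
c20: I5→AddU
c21: I5 RO
c23: I5 EX
c24: I5 WR R7
c25: I6→AddU
c26: I6 RO
c28: I6 EX
c29: I6 WR R6
c30: I7→AddU
c31: I7 RO
c33: I7 EX
c34: I7 WR R5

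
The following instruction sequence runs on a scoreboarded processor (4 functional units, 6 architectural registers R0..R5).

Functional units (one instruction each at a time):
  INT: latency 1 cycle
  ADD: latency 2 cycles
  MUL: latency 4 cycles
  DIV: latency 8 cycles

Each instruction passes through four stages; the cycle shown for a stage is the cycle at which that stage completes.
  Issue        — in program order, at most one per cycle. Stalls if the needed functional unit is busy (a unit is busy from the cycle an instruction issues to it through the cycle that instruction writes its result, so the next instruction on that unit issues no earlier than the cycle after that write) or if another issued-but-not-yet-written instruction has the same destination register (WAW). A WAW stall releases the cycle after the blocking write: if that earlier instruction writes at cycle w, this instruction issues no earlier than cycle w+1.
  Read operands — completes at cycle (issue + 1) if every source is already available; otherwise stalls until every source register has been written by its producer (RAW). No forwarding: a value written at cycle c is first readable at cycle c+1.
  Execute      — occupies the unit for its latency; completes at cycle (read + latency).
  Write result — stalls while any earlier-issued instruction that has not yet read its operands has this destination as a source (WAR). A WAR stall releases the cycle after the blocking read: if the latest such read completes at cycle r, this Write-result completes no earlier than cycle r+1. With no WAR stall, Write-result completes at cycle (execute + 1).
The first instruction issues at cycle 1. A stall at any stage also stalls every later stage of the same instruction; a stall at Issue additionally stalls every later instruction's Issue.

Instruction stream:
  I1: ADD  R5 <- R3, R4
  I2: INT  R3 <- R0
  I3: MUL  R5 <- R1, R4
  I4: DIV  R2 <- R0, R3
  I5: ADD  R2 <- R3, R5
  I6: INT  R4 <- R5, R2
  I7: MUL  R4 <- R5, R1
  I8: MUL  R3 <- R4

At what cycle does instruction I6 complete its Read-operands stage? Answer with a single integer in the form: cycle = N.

cycle = 23

I1  is:1  ro:2  ex:4  wr:5
I2  is:2  ro:3  ex:4  wr:5
I3  is:6  ro:7  ex:11  wr:12  — WAW R5: wait I1 write@5
I4  is:7  ro:8  ex:16  wr:17
I5  is:18  ro:19  ex:21  wr:22  — WAW R2: wait I4 write@17
I6  is:19  ro:23  ex:24  wr:25  — RAW R2: wait I5 write@22
I7  is:26  ro:27  ex:31  wr:32  — WAW R4: wait I6 write@25
I8  is:33  ro:34  ex:38  wr:39  — struct: MUL busy until I7 writes@32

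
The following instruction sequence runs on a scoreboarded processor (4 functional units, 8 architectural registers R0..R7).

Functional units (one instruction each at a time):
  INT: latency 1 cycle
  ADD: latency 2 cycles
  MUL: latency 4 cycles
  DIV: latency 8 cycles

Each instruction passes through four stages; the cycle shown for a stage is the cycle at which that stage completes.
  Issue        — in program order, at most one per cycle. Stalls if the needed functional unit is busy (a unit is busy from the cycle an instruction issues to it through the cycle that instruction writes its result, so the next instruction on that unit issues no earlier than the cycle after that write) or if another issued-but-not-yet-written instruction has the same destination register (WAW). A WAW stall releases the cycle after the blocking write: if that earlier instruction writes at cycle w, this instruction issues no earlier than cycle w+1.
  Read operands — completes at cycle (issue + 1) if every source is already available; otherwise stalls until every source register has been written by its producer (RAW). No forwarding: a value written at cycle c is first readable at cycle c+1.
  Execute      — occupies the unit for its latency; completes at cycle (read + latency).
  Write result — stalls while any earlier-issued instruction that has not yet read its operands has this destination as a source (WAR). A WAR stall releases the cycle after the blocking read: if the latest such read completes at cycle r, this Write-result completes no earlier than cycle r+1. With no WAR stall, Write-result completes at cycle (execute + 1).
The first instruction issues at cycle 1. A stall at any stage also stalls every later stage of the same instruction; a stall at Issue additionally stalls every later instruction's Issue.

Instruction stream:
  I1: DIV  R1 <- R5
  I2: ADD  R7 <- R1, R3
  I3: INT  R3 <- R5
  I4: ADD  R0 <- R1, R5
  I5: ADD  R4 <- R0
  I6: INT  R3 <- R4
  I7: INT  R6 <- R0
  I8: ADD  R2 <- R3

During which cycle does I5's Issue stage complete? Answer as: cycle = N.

cycle = 21

I1  is:1  ro:2  ex:10  wr:11
I2  is:2  ro:12  ex:14  wr:15  — RAW R1: wait I1 write@11
I3  is:3  ro:4  ex:5  wr:13  — WAR R3: wait I2 read@12
I4  is:16  ro:17  ex:19  wr:20  — struct: ADD busy until I2 writes@15
I5  is:21  ro:22  ex:24  wr:25  — struct: ADD busy until I4 writes@20
I6  is:22  ro:26  ex:27  wr:28  — RAW R4: wait I5 write@25
I7  is:29  ro:30  ex:31  wr:32  — struct: INT busy until I6 writes@28
I8  is:30  ro:31  ex:33  wr:34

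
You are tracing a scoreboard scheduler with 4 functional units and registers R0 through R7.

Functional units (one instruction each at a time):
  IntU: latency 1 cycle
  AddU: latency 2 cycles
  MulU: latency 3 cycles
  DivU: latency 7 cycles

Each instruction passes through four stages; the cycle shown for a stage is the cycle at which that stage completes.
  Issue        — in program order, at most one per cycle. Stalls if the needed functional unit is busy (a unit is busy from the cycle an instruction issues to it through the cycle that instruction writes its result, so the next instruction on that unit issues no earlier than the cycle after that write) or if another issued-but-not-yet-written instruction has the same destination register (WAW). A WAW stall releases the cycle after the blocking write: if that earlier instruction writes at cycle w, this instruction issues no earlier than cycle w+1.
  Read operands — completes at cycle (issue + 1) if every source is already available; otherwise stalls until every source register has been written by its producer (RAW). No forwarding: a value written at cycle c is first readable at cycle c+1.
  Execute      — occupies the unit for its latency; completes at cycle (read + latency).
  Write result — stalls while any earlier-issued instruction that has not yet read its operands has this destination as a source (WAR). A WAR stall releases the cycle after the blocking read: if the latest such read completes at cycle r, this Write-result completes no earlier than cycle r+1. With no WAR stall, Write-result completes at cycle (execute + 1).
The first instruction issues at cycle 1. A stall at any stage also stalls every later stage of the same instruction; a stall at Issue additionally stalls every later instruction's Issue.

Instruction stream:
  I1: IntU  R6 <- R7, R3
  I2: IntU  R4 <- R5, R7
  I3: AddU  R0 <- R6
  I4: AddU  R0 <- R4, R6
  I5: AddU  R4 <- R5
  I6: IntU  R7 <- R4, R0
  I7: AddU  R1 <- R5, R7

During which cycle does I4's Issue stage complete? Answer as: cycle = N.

I1: IS=1 RO=2 EX=3 WR=4
I2: IS=5 RO=6 EX=7 WR=8  [struct: IntU busy until I1 writes@4]
I3: IS=6 RO=7 EX=9 WR=10
I4: IS=11 RO=12 EX=14 WR=15  [struct: AddU busy until I3 writes@10]
I5: IS=16 RO=17 EX=19 WR=20  [struct: AddU busy until I4 writes@15]
I6: IS=17 RO=21 EX=22 WR=23  [RAW R4: wait I5 write@20]
I7: IS=21 RO=24 EX=26 WR=27  [struct: AddU busy until I5 writes@20; RAW R7: wait I6 write@23]

cycle = 11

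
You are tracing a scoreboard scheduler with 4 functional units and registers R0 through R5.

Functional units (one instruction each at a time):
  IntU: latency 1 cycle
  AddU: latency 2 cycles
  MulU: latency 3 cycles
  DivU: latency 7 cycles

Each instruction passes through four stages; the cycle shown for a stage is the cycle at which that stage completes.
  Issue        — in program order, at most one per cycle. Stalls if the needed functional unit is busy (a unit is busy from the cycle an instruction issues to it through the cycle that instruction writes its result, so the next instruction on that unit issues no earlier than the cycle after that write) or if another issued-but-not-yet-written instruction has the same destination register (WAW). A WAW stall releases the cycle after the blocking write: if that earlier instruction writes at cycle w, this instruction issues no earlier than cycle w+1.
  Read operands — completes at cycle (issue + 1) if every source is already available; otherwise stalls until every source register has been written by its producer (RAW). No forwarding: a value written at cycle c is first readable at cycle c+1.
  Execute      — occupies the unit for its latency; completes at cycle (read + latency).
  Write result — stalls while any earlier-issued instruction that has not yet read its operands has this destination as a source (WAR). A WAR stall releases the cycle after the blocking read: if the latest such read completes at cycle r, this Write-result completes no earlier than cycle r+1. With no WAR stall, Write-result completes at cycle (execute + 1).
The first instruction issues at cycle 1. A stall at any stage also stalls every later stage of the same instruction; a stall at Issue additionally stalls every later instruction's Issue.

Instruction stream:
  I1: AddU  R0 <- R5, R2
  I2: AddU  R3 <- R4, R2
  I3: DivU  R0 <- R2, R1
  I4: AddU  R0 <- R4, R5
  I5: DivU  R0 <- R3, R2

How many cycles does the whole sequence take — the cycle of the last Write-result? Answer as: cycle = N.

t=1  I1 dispatched to AddU
t=2  I1 operands ready
t=4  I1 complete
t=5  R0←I1
t=6  I2 dispatched to AddU
t=7  I2 operands ready; I3 dispatched to DivU
t=8  I3 operands ready
t=9  I2 complete
t=10  R3←I2
t=15  I3 complete
t=16  R0←I3
t=17  I4 dispatched to AddU
t=18  I4 operands ready
t=20  I4 complete
t=21  R0←I4
t=22  I5 dispatched to DivU
t=23  I5 operands ready
t=30  I5 complete
t=31  R0←I5

cycle = 31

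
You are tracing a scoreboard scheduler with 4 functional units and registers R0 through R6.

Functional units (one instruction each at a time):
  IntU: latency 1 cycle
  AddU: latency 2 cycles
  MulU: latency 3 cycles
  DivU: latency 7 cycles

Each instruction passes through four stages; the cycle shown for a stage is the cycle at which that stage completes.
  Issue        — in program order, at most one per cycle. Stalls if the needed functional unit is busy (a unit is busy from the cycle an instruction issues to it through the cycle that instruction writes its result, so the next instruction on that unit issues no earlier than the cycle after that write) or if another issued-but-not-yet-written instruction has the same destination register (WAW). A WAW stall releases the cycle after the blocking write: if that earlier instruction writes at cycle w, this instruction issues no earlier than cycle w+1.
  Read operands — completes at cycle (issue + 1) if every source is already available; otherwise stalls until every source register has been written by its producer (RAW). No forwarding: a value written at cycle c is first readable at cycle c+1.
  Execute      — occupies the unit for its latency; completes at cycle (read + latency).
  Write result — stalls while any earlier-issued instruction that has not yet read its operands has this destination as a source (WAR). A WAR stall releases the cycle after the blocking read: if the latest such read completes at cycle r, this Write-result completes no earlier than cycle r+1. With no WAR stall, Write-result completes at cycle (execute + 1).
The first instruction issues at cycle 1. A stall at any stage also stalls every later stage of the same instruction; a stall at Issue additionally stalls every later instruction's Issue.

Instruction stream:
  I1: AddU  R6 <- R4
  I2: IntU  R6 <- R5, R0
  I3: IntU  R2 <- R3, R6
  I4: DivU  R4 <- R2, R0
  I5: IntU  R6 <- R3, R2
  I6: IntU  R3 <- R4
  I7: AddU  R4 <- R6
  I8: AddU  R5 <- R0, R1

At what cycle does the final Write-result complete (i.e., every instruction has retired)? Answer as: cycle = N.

t=1  issue I1 (AddU)
t=2  I1 read-ops
t=4  I1 finished on AddU
t=5  I1→R6
t=6  issue I2 (IntU)
t=7  I2 read-ops
t=8  I2 finished on IntU
t=9  I2→R6
t=10  issue I3 (IntU)
t=11  I3 read-ops; issue I4 (DivU)
t=12  I3 finished on IntU
t=13  I3→R2
t=14  I4 read-ops; issue I5 (IntU)
t=15  I5 read-ops
t=16  I5 finished on IntU
t=17  I5→R6
t=18  issue I6 (IntU)
t=21  I4 finished on DivU
t=22  I4→R4
t=23  I6 read-ops; issue I7 (AddU)
t=24  I6 finished on IntU; I7 read-ops
t=25  I6→R3
t=26  I7 finished on AddU
t=27  I7→R4
t=28  issue I8 (AddU)
t=29  I8 read-ops
t=31  I8 finished on AddU
t=32  I8→R5

cycle = 32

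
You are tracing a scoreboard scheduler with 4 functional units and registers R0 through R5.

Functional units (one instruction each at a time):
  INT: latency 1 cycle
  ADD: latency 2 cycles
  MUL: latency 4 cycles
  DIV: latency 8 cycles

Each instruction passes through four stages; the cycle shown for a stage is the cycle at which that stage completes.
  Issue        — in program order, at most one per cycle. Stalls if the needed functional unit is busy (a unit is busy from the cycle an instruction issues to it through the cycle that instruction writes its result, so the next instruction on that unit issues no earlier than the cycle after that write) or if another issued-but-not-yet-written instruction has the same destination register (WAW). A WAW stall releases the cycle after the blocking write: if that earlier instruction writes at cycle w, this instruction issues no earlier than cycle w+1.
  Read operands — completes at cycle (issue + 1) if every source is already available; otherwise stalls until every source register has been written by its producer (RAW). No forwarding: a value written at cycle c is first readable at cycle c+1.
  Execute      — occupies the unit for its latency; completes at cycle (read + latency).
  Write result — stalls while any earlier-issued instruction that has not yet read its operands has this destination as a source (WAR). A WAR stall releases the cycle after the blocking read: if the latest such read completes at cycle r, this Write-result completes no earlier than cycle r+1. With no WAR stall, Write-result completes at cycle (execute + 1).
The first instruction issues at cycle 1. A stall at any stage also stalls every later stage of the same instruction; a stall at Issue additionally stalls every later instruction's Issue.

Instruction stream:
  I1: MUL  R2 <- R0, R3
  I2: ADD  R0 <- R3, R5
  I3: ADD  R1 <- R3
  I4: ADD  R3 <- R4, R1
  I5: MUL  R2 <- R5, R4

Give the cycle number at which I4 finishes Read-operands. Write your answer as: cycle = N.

  I1 | 1 | 2 | 6 | 7
  I2 | 2 | 3 | 5 | 6
  I3 | 7 | 8 | 10 | 11   struct: ADD busy until I2 writes@6
  I4 | 12 | 13 | 15 | 16   struct: ADD busy until I3 writes@11
  I5 | 13 | 14 | 18 | 19

cycle = 13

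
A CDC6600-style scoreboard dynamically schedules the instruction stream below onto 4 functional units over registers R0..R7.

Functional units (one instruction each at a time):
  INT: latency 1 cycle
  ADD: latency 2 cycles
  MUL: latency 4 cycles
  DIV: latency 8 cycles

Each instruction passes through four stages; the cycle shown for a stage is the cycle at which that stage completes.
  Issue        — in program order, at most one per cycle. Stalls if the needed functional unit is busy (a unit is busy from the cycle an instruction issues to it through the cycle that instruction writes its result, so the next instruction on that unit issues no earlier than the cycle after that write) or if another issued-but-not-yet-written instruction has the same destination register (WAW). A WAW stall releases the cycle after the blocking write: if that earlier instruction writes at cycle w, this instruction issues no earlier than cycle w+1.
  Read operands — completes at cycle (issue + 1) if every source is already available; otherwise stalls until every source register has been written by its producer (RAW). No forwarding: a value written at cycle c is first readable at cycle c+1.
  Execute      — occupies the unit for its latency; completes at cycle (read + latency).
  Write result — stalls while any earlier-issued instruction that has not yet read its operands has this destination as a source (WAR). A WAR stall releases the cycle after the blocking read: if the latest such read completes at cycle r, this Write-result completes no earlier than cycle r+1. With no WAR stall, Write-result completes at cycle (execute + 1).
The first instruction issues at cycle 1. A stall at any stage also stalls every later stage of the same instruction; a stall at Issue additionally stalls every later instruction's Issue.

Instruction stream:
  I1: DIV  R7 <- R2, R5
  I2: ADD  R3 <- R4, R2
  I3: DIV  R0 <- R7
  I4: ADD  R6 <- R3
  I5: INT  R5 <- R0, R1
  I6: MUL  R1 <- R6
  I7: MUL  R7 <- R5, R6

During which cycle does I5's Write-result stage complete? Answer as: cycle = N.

t=1  I1 dispatched to DIV
t=2  I1 operands ready, I2 dispatched to ADD
t=3  I2 operands ready
t=5  I2 complete
t=6  R3←I2
t=10  I1 complete
t=11  R7←I1
t=12  I3 dispatched to DIV
t=13  I3 operands ready, I4 dispatched to ADD
t=14  I4 operands ready, I5 dispatched to INT
t=15  I6 dispatched to MUL
t=16  I4 complete
t=17  R6←I4
t=18  I6 operands ready
t=21  I3 complete
t=22  R0←I3, I6 complete
t=23  I5 operands ready
t=24  I5 complete, R1←I6
t=25  R5←I5, I7 dispatched to MUL
t=26  I7 operands ready
t=30  I7 complete
t=31  R7←I7

cycle = 25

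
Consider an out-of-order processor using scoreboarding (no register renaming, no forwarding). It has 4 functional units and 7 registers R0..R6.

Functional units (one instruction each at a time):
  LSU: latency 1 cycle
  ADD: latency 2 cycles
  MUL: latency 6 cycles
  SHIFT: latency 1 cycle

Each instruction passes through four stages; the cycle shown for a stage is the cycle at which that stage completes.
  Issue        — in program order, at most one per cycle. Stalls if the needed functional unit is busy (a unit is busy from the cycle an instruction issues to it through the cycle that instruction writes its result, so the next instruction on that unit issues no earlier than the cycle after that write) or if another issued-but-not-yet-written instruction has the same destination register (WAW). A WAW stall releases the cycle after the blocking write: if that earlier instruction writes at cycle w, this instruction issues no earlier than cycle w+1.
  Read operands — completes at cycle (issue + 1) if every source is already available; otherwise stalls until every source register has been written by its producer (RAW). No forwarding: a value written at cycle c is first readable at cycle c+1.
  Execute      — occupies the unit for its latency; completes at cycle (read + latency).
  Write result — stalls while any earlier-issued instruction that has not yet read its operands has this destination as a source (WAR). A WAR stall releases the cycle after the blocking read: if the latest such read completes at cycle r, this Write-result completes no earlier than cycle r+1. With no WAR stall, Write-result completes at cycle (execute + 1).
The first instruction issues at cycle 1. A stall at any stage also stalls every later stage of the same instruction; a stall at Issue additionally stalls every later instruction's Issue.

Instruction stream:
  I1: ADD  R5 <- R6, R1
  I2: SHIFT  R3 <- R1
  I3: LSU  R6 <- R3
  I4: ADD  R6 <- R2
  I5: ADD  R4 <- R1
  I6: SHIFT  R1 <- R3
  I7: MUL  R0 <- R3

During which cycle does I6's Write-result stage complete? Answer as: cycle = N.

[I1] 1/2/4/5
[I2] 2/3/4/5
[I3] 3/6/7/8  (RAW R3: wait I2 write@5)
[I4] 9/10/12/13  (WAW R6: wait I3 write@8)
[I5] 14/15/17/18  (struct: ADD busy until I4 writes@13)
[I6] 15/16/17/18
[I7] 16/17/23/24

cycle = 18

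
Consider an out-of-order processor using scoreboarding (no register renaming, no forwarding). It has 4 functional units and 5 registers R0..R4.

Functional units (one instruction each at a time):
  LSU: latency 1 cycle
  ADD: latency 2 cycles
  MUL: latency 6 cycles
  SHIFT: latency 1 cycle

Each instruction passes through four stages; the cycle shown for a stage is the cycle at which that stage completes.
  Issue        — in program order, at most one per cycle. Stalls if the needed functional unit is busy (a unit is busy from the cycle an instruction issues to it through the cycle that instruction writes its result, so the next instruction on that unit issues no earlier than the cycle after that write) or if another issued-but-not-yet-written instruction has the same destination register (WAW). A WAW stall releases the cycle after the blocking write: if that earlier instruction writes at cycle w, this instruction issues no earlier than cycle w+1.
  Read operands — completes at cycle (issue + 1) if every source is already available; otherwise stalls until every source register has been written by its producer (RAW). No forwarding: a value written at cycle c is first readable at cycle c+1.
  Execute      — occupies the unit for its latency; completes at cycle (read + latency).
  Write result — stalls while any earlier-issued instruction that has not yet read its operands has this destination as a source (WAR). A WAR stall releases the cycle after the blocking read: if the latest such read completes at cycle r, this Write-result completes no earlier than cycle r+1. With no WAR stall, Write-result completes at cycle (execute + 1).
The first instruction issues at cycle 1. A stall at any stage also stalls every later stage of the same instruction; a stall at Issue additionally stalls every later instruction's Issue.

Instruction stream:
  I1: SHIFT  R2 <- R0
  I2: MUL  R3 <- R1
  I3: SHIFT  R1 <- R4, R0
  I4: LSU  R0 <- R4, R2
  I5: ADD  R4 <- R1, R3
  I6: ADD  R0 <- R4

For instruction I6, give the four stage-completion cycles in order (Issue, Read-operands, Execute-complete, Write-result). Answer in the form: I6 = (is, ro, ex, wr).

I6 = (15, 16, 18, 19)

t=1  issue I1 (SHIFT)
t=2  I1 read-ops; issue I2 (MUL)
t=3  I1 finished on SHIFT; I2 read-ops
t=4  I1→R2
t=5  issue I3 (SHIFT)
t=6  I3 read-ops; issue I4 (LSU)
t=7  I3 finished on SHIFT; I4 read-ops; issue I5 (ADD)
t=8  I3→R1; I4 finished on LSU
t=9  I2 finished on MUL; I4→R0
t=10  I2→R3
t=11  I5 read-ops
t=13  I5 finished on ADD
t=14  I5→R4
t=15  issue I6 (ADD)
t=16  I6 read-ops
t=18  I6 finished on ADD
t=19  I6→R0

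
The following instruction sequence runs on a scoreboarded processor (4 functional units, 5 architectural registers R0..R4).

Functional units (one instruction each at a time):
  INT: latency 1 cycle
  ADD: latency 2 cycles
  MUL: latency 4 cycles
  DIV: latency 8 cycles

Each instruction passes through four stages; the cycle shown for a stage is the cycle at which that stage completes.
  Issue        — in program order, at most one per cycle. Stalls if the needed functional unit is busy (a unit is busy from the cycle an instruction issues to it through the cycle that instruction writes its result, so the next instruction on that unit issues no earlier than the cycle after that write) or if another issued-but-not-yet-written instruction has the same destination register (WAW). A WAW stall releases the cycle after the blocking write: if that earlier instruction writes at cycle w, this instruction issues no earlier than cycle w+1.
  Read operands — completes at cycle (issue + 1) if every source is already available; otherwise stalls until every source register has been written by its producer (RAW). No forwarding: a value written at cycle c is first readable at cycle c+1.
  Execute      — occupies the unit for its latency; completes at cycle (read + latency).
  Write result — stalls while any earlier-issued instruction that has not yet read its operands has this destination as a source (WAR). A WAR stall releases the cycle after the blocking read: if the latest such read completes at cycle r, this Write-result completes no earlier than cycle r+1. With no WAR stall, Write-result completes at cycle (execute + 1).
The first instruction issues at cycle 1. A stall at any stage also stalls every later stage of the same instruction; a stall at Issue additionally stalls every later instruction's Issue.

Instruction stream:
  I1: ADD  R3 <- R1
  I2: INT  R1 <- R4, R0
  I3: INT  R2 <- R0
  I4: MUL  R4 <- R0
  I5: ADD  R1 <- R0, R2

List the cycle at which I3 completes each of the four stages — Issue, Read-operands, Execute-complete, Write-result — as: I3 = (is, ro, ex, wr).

c1: I1 dispatched to ADD
c2: I1 operands ready, I2 dispatched to INT
c3: I2 operands ready
c4: I1 complete, I2 complete
c5: R3←I1, R1←I2
c6: I3 dispatched to INT
c7: I3 operands ready, I4 dispatched to MUL
c8: I3 complete, I4 operands ready, I5 dispatched to ADD
c9: R2←I3
c10: I5 operands ready
c12: I4 complete, I5 complete
c13: R4←I4, R1←I5

I3 = (6, 7, 8, 9)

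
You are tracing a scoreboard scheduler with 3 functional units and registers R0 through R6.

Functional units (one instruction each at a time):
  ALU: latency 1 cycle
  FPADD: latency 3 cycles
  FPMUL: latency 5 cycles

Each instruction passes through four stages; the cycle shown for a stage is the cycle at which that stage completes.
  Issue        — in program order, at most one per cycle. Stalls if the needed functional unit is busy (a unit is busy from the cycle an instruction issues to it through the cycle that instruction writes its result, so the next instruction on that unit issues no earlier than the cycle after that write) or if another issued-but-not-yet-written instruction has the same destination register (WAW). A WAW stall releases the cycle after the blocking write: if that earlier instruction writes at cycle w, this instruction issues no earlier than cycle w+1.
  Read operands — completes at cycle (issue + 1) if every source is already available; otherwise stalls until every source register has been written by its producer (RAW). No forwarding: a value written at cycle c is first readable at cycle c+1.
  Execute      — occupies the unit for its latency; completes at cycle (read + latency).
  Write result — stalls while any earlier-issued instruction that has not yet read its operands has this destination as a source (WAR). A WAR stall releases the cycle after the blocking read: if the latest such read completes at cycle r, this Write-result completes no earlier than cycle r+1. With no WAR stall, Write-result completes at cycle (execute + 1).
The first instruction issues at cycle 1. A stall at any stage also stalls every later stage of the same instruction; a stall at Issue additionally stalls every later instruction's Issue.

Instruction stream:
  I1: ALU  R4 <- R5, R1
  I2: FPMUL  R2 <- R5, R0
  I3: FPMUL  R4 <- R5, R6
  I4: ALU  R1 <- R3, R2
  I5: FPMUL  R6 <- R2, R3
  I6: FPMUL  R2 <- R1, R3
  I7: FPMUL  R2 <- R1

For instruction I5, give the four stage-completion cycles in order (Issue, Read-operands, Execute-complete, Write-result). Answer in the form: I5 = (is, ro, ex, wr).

I5 = (18, 19, 24, 25)

1) issue 1, read 2, done 3, write 4
2) issue 2, read 3, done 8, write 9
3) issue 10, read 11, done 16, write 17  <struct: FPMUL busy until I2 writes@9>
4) issue 11, read 12, done 13, write 14
5) issue 18, read 19, done 24, write 25  <struct: FPMUL busy until I3 writes@17>
6) issue 26, read 27, done 32, write 33  <struct: FPMUL busy until I5 writes@25>
7) issue 34, read 35, done 40, write 41  <struct: FPMUL busy until I6 writes@33>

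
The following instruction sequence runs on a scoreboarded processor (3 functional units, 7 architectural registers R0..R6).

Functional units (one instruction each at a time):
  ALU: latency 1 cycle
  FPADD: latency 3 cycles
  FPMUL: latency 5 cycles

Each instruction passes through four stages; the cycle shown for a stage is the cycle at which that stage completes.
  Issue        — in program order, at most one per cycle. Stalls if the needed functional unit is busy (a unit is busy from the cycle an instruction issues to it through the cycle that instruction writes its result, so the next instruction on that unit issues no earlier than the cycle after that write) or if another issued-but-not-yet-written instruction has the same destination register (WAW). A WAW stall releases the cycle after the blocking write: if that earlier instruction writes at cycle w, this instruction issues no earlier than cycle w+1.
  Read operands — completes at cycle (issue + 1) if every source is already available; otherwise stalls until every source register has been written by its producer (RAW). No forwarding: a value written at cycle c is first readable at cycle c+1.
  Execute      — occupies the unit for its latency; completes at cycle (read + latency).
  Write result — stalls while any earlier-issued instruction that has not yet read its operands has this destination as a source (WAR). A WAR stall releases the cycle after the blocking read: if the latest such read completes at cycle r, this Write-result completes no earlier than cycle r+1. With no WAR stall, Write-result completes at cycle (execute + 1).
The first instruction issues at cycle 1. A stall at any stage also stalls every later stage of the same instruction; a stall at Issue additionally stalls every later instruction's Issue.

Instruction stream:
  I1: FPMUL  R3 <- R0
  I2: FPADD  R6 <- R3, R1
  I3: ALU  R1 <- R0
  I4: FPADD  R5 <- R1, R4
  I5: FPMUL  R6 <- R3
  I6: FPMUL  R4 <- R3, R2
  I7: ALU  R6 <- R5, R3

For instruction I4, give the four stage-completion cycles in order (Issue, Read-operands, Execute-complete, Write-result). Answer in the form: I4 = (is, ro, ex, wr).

I4 = (14, 15, 18, 19)

I1: IS=1 RO=2 EX=7 WR=8
I2: IS=2 RO=9 EX=12 WR=13  [RAW R3: wait I1 write@8]
I3: IS=3 RO=4 EX=5 WR=10  [WAR R1: wait I2 read@9]
I4: IS=14 RO=15 EX=18 WR=19  [struct: FPADD busy until I2 writes@13]
I5: IS=15 RO=16 EX=21 WR=22
I6: IS=23 RO=24 EX=29 WR=30  [struct: FPMUL busy until I5 writes@22]
I7: IS=24 RO=25 EX=26 WR=27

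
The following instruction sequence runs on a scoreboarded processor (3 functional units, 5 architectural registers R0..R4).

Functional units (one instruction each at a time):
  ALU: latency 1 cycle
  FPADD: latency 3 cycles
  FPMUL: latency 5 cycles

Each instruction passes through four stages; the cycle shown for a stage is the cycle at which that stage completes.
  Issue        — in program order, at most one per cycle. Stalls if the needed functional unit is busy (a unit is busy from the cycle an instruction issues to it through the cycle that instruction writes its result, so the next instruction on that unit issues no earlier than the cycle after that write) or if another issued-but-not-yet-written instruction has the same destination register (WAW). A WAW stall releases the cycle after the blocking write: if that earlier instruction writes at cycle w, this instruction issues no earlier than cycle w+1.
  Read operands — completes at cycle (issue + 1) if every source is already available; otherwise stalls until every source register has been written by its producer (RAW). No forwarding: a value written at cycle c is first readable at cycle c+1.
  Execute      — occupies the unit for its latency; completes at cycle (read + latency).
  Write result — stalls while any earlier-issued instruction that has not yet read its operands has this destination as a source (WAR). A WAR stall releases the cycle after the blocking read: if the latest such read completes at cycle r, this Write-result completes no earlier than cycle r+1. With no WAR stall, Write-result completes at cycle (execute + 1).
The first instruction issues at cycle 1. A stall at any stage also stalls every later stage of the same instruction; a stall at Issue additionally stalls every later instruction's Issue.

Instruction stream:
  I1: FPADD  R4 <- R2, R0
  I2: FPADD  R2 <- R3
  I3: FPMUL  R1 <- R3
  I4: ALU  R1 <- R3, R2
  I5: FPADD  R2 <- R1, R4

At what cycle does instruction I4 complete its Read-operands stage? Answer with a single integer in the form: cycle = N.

cycle = 17

t=1  I1 issues→FPADD
t=2  I1 reads
t=5  I1 exec-done
t=6  I1 writes R4
t=7  I2 issues→FPADD
t=8  I2 reads; I3 issues→FPMUL
t=9  I3 reads
t=11  I2 exec-done
t=12  I2 writes R2
t=14  I3 exec-done
t=15  I3 writes R1
t=16  I4 issues→ALU
t=17  I4 reads; I5 issues→FPADD
t=18  I4 exec-done
t=19  I4 writes R1
t=20  I5 reads
t=23  I5 exec-done
t=24  I5 writes R2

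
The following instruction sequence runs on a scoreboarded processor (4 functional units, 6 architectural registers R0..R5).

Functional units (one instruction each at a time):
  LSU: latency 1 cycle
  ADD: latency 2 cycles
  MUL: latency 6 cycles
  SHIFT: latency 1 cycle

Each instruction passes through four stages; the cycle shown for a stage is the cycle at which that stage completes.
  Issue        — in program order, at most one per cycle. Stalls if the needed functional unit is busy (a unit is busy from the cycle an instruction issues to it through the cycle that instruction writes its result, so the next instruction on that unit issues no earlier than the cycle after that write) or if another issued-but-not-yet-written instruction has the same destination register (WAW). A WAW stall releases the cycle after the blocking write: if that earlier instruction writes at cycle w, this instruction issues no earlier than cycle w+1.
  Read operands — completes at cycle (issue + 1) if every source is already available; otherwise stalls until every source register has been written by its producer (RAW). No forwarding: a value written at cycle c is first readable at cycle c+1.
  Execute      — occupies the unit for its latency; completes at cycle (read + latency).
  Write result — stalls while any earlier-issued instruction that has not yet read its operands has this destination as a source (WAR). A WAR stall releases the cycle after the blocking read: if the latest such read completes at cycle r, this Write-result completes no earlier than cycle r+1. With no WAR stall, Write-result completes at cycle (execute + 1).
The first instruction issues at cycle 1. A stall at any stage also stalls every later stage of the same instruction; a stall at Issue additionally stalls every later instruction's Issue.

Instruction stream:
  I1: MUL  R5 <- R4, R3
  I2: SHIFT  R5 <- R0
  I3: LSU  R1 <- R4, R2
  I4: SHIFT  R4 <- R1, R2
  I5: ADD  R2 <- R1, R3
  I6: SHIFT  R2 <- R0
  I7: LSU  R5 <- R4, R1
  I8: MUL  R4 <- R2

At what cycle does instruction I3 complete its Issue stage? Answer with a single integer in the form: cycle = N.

[1] issue I1 (MUL)
[2] I1 read-ops
[8] I1 finished on MUL
[9] I1→R5
[10] issue I2 (SHIFT)
[11] I2 read-ops; issue I3 (LSU)
[12] I2 finished on SHIFT; I3 read-ops
[13] I2→R5; I3 finished on LSU
[14] I3→R1; issue I4 (SHIFT)
[15] I4 read-ops; issue I5 (ADD)
[16] I4 finished on SHIFT; I5 read-ops
[17] I4→R4
[18] I5 finished on ADD
[19] I5→R2
[20] issue I6 (SHIFT)
[21] I6 read-ops; issue I7 (LSU)
[22] I6 finished on SHIFT; I7 read-ops; issue I8 (MUL)
[23] I6→R2; I7 finished on LSU
[24] I7→R5; I8 read-ops
[30] I8 finished on MUL
[31] I8→R4

cycle = 11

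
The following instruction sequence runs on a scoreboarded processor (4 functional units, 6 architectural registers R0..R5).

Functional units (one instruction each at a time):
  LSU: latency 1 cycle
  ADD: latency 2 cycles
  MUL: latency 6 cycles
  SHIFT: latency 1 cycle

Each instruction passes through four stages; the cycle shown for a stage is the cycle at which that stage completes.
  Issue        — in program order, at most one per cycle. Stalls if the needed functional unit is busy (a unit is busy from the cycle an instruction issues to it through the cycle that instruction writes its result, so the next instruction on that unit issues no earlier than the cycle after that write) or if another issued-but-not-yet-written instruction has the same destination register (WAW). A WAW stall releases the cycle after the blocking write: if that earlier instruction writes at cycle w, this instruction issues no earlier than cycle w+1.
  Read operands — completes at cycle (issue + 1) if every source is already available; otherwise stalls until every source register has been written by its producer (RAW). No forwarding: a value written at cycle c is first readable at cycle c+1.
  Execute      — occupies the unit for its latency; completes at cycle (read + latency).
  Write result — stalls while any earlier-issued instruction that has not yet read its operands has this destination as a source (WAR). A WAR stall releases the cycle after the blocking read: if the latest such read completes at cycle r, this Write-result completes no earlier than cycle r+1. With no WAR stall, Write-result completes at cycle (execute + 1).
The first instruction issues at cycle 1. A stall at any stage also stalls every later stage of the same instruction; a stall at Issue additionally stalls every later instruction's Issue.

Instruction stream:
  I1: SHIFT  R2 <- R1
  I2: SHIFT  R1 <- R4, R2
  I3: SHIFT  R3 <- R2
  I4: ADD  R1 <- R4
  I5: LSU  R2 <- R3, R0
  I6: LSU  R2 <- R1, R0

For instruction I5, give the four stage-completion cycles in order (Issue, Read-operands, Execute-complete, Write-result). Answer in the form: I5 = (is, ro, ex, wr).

c1: I1→SHIFT
c2: I1 RO
c3: I1 EX
c4: I1 WR R2
c5: I2→SHIFT
c6: I2 RO
c7: I2 EX
c8: I2 WR R1
c9: I3→SHIFT
c10: I3 RO | I4→ADD
c11: I3 EX | I4 RO | I5→LSU
c12: I3 WR R3
c13: I4 EX | I5 RO
c14: I4 WR R1 | I5 EX
c15: I5 WR R2
c16: I6→LSU
c17: I6 RO
c18: I6 EX
c19: I6 WR R2

I5 = (11, 13, 14, 15)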